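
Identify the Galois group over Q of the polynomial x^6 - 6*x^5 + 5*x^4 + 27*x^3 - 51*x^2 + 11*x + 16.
The polynomial f is an irreducible sextic over Q, so G = Gal(f/Q) is one of the 16 transitive subgroups 6T1, ..., 6T16 of S_6. The discriminant of f is 30991489 = 5567^2, a perfect square, so G is contained in A_6. The transitive groups of degree 6 contained in A_6 are: A_4 (6T4, order 12), S_4 (6T7, order 24), (C_3 x C_3) : C_4 (6T10, order 36), PSL(2,5) (6T12, order 60), A_6 (6T15, order 360). By Dedekind's theorem, for a prime p not dividing disc(f) the degrees of the irreducible factors of f mod p form the cycle type of an element of G. Factoring f modulo the 21 such primes p <= 79 (skipping 19, which divides the discriminant), each new pattern first appears at: mod 2: f = (x)(x^5 + x^3 + x^2 + x + 1), pattern 5+1; mod 7: f = (x^3 + 2x^2 + 4x + 5)(x^3 + 6x^2 + 3x + 6), pattern 3+3; mod 61: f = (x + 1)(x + 23)(x^2 + 44x + 55)(x^2 + 48x + 60), pattern 2+2+1+1. No other pattern occurs in this range, so the set of observed cycle types is {5+1, 3+3, 2+2+1+1}. The candidates containing elements of all these cycle types are PSL(2,5) (6T12) of order 60, A_6 (6T15) of order 360; the others are excluded. The observed types are precisely the cycle types that occur in PSL(2,5) (6T12) (apart from the identity). Each of the other remaining candidates has further cycle types, and by the Chebotarev density theorem the matching factorization patterns would occur for a proportion of primes equal to their share of the group: A_6 (6T15) additionally contains elements of type 4+2, 3+1+1+1 (130 of its 360 elements, about 36% of primes). None of the 21 primes tested shows any such pattern (for each of these groups the chance of that is below 10^-4), which rules them out. Hence G = PSL(2,5) (6T12), of order 60.

PSL(2,5) (also written A5(6))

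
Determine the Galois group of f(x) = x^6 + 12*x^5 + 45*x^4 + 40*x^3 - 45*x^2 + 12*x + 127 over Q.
6T2: S_3

The polynomial f is an irreducible sextic over Q, so G = Gal(f/Q) is one of the 16 transitive subgroups 6T1, ..., 6T16 of S_6. The discriminant of f is -37572373905408, which is not a perfect square, so G is not contained in A_6. The transitive groups of degree 6 not contained in A_6 are: C_6 (6T1, order 6), S_3 (6T2, order 6), D_6 (6T3, order 12), C_3 x S_3 (6T5, order 18), A_4 x C_2 (6T6, order 24), S_4 (6T8, order 24), S_3 x S_3 (6T9, order 36), S_4 x C_2 (6T11, order 48), (S_3 x S_3) : C_2 (6T13, order 72), PGL(2,5) (6T14, order 120), S_6 (6T16, order 720). By Dedekind's theorem, for a prime p not dividing disc(f) the degrees of the irreducible factors of f mod p form the cycle type of an element of G. Factoring f modulo the 23 such primes p <= 97 (skipping 2, 3, which divide the discriminant), each new pattern first appears at: mod 5: f = (x^2 + 3)(x^2 + 3x + 4)(x^2 + 4x + 1), pattern 2+2+2; mod 7: f = (x^3 + x^2 + 4x + 3)(x^3 + 4x^2 + 2x + 5), pattern 3+3; mod 31: f = (x + 9)(x + 14)(x + 17)(x + 18)(x + 21)(x + 26), pattern 1+1+1+1+1+1. No other pattern occurs in this range, so the set of observed cycle types is {2+2+2, 3+3, 1+1+1+1+1+1}. The candidates containing elements of all these cycle types are C_6 (6T1) of order 6, S_3 (6T2) of order 6, D_6 (6T3) of order 12, C_3 x S_3 (6T5) of order 18, A_4 x C_2 (6T6) of order 24, S_4 (6T8) of order 24, S_3 x S_3 (6T9) of order 36, S_4 x C_2 (6T11) of order 48, (S_3 x S_3) : C_2 (6T13) of order 72, PGL(2,5) (6T14) of order 120, S_6 (6T16) of order 720; the others are excluded. The observed types are precisely the cycle types that occur in S_3 (6T2). Each of the other remaining candidates has further cycle types, and by the Chebotarev density theorem the matching factorization patterns would occur for a proportion of primes equal to their share of the group: C_6 (6T1) additionally contains elements of type 6 (2 of its 6 elements, about 33% of primes); D_6 (6T3) additionally contains elements of type 6, 2+2+1+1 (5 of its 12 elements, about 42% of primes); C_3 x S_3 (6T5) additionally contains elements of type 6, 3+1+1+1 (10 of its 18 elements, about 56% of primes); A_4 x C_2 (6T6) additionally contains elements of type 6, 2+2+1+1, 2+1+1+1+1 (14 of its 24 elements, about 58% of primes); S_4 (6T8) additionally contains elements of type 4+1+1, 2+2+1+1 (9 of its 24 elements, about 38% of primes); S_3 x S_3 (6T9) additionally contains elements of type 6, 3+1+1+1, 2+2+1+1 (25 of its 36 elements, about 69% of primes); S_4 x C_2 (6T11) additionally contains elements of type 6, 4+2, 4+1+1, 2+2+1+1, 2+1+1+1+1 (32 of its 48 elements, about 67% of primes); (S_3 x S_3) : C_2 (6T13) additionally contains elements of type 6, 4+2, 3+2+1, 3+1+1+1, 2+2+1+1, 2+1+1+1+1 (61 of its 72 elements, about 85% of primes); PGL(2,5) (6T14) additionally contains elements of type 6, 5+1, 4+1+1, 2+2+1+1 (89 of its 120 elements, about 74% of primes); S_6 (6T16) additionally contains elements of type 6, 5+1, 4+2, 4+1+1, 3+2+1, 3+1+1+1, 2+2+1+1, 2+1+1+1+1 (664 of its 720 elements, about 92% of primes). None of the 23 primes tested shows any such pattern (for each of these groups the chance of that is below 10^-4), which rules them out. Hence G = S_3 (6T2), of order 6.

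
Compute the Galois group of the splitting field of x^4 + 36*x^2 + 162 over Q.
The polynomial is an irreducible quartic over Q and its discriminant is 1088391168, which is not a perfect square, so the Galois group is not contained in A_4. The resolvent cubic y^3 - 36*y^2 - 648*y + 23328 has exactly one rational root, so the Galois group is C_4 or D_4. The quartic becomes reducible over Q(sqrt(disc)), so the group is C_4.

C_4 (order 4)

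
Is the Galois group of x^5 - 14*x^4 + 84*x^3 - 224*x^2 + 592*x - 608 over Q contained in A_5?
Yes

The polynomial is irreducible of degree 5 over Q. Its discriminant is 1217507491840000 = 34892800^2, a perfect square. A Galois group lies in the alternating group exactly when the discriminant is a square in Q, so the Galois group (D_5) is contained in A_5.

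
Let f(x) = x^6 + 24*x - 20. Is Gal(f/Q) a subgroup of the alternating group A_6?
Yes

The polynomial is irreducible of degree 6 over Q. Its discriminant is 746496000000 = 864000^2, a perfect square. A Galois group lies in the alternating group exactly when the discriminant is a square in Q, so the Galois group (A_6) is contained in A_6.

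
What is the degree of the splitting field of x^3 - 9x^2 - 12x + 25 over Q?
3

The degree of the splitting field over Q equals the order of the Galois group, so first determine the group. The polynomial is an irreducible cubic over Q and its discriminant is 123201 = 351^2, a perfect square. For an irreducible cubic, a square discriminant forces the Galois group to be A_3, the cyclic group of order 3. The Galois group C_3 (3T1) has order 3, so the splitting field has degree 3 over Q.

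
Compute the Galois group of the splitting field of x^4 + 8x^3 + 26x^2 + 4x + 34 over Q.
V_4

The polynomial is an irreducible quartic over Q and its discriminant is 122943744 = 11088^2, a perfect square, so the Galois group is contained in A_4. The resolvent cubic y^3 - 26*y^2 - 104*y + 1344 splits completely over Q, which gives the Klein four-group V_4.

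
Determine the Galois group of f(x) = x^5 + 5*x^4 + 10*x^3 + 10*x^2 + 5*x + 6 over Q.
F_20

The polynomial f is an irreducible quintic over Q, so G = Gal(f/Q) is a transitive subgroup of S_5: one of C_5 (5T1, order 5), D_5 (5T2, order 10), F_20 (5T3, order 20), A_5 (5T4, order 60) or S_5 (5T5, order 120). The discriminant of f is 1953125, which is not a perfect square, so G is not contained in A_5. The transitive groups of degree 5 not contained in A_5 are: F_20 (5T3, order 20), S_5 (5T5, order 120). By Dedekind's theorem, for a prime p not dividing disc(f) the degrees of the irreducible factors of f mod p form the cycle type of an element of G. Factoring f modulo the 18 such primes p <= 67 (skipping 5, which divides the discriminant), each new pattern first appears at: mod 2: f = (x)(x^4 + x^3 + 1), pattern 4+1; mod 11: f = (x^5 + 5x^4 + 10x^3 + 10x^2 + 5x + 6), pattern 5; mod 19: f = (x + 7)(x^2 + 7x + 4)(x^2 + 10x + 7), pattern 2+2+1; mod 31: f = (x + 8)(x + 15)(x + 20)(x + 26)(x + 29), pattern 1+1+1+1+1. No other pattern occurs in this range, so the set of observed cycle types is {4+1, 5, 2+2+1, 1+1+1+1+1}. The candidates containing elements of all these cycle types are F_20 (5T3) of order 20, S_5 (5T5) of order 120; the others are excluded. The observed types are precisely the cycle types that occur in F_20 (5T3). Each of the other remaining candidates has further cycle types, and by the Chebotarev density theorem the matching factorization patterns would occur for a proportion of primes equal to their share of the group: S_5 (5T5) additionally contains elements of type 3+2, 3+1+1, 2+1+1+1 (50 of its 120 elements, about 42% of primes). None of the 18 primes tested shows any such pattern (for each of these groups the chance of that is below 10^-4), which rules them out. Hence G = F_20 (5T3), of order 20.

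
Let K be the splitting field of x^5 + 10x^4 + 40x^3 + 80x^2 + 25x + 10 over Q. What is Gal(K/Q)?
A_5, the alternating group on 5 letters

The polynomial f is an irreducible quintic over Q, so G = Gal(f/Q) is a transitive subgroup of S_5: one of C_5 (5T1, order 5), D_5 (5T2, order 10), F_20 (5T3, order 20), A_5 (5T4, order 60) or S_5 (5T5, order 120). The discriminant of f is 58564000000 = 242000^2, a perfect square, so G is contained in A_5. The transitive groups of degree 5 contained in A_5 are: C_5 (5T1, order 5), D_5 (5T2, order 10), A_5 (5T4, order 60). By Dedekind's theorem, for a prime p not dividing disc(f) the degrees of the irreducible factors of f mod p form the cycle type of an element of G. Factoring f modulo the 3 such primes p <= 13 (skipping 2, 5, 11, which divide the discriminant), each new pattern first appears at: mod 3: f = (x^5 + x^4 + x^3 + 2x^2 + x + 1), pattern 5; mod 13: f = (x + 8)(x + 10)(x^3 + 5x^2 + 5), pattern 3+1+1. No other pattern occurs in this range, so the set of observed cycle types is {5, 3+1+1}. Among the candidates above, the only group containing elements of all these cycle types is A_5 (5T4) — each of C_5 (5T1), D_5 (5T2) lacks at least one of them. Hence G = A_5 (5T4), of order 60.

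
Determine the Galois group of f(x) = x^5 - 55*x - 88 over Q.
A_5 (order 60)

The polynomial f is an irreducible quintic over Q, so G = Gal(f/Q) is a transitive subgroup of S_5: one of C_5 (5T1, order 5), D_5 (5T2, order 10), F_20 (5T3, order 20), A_5 (5T4, order 60) or S_5 (5T5, order 120). The discriminant of f is 58564000000 = 242000^2, a perfect square, so G is contained in A_5. The transitive groups of degree 5 contained in A_5 are: C_5 (5T1, order 5), D_5 (5T2, order 10), A_5 (5T4, order 60). By Dedekind's theorem, for a prime p not dividing disc(f) the degrees of the irreducible factors of f mod p form the cycle type of an element of G. Factoring f modulo the 3 such primes p <= 13 (skipping 2, 5, 11, which divide the discriminant), each new pattern first appears at: mod 3: f = (x^5 + 2x + 2), pattern 5; mod 13: f = (x + 5)(x + 7)(x^3 + x^2 + 5x + 9), pattern 3+1+1. No other pattern occurs in this range, so the set of observed cycle types is {5, 3+1+1}. Among the candidates above, the only group containing elements of all these cycle types is A_5 (5T4) — each of C_5 (5T1), D_5 (5T2) lacks at least one of them. Hence G = A_5 (5T4), of order 60.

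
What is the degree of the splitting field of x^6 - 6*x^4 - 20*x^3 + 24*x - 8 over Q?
24

The degree of the splitting field over Q equals the order of the Galois group, so first determine the group. The polynomial f is an irreducible sextic over Q, so G = Gal(f/Q) is one of the 16 transitive subgroups 6T1, ..., 6T16 of S_6. The discriminant of f is -1253826625536, which is not a perfect square, so G is not contained in A_6. The transitive groups of degree 6 not contained in A_6 are: C_6 (6T1, order 6), S_3 (6T2, order 6), D_6 (6T3, order 12), C_3 x S_3 (6T5, order 18), A_4 x C_2 (6T6, order 24), S_4 (6T8, order 24), S_3 x S_3 (6T9, order 36), S_4 x C_2 (6T11, order 48), (S_3 x S_3) : C_2 (6T13, order 72), PGL(2,5) (6T14, order 120), S_6 (6T16, order 720). By Dedekind's theorem, for a prime p not dividing disc(f) the degrees of the irreducible factors of f mod p form the cycle type of an element of G. Factoring f modulo the 33 such primes p <= 149 (skipping 2, 3, which divide the discriminant), each new pattern first appears at: mod 5: f = (x^3 + x^2 + 4x + 1)(x^3 + 4x^2 + x + 2), pattern 3+3; mod 7: f = (x^6 + x^4 + x^3 + 3x + 6), pattern 6; mod 17: f = (x + 1)(x + 10)(x^2 + 9x + 5)(x^2 + 14x + 8), pattern 2+2+1+1; mod 19: f = (x + 3)(x + 8)(x + 15)(x + 17)(x^2 + 14x + 15), pattern 2+1+1+1+1; mod 71: f = (x^2 + 11x + 34)(x^2 + 21x + 62)(x^2 + 39x + 52), pattern 2+2+2. No other pattern occurs in this range, so the set of observed cycle types is {3+3, 6, 2+2+1+1, 2+1+1+1+1, 2+2+2}. The candidates containing elements of all these cycle types are A_4 x C_2 (6T6) of order 24, S_4 x C_2 (6T11) of order 48, (S_3 x S_3) : C_2 (6T13) of order 72, S_6 (6T16) of order 720; the others are excluded. The observed types are precisely the cycle types that occur in A_4 x C_2 (6T6) (apart from the identity). Each of the other remaining candidates has further cycle types, and by the Chebotarev density theorem the matching factorization patterns would occur for a proportion of primes equal to their share of the group: S_4 x C_2 (6T11) additionally contains elements of type 4+2, 4+1+1 (12 of its 48 elements, about 25% of primes); (S_3 x S_3) : C_2 (6T13) additionally contains elements of type 4+2, 3+2+1, 3+1+1+1 (34 of its 72 elements, about 47% of primes); S_6 (6T16) additionally contains elements of type 5+1, 4+2, 4+1+1, 3+2+1, 3+1+1+1 (484 of its 720 elements, about 67% of primes). None of the 33 primes tested shows any such pattern (for each of these groups the chance of that is below 10^-4), which rules them out. Hence G = A_4 x C_2 (6T6), of order 24. The Galois group A_4 x C_2 (6T6) has order 24, so the splitting field has degree 24 over Q.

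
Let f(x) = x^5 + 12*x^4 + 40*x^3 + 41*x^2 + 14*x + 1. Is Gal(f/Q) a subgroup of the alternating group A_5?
Yes

The polynomial is irreducible of degree 5 over Q. Its discriminant is 7745089 = 2783^2, a perfect square. A Galois group lies in the alternating group exactly when the discriminant is a square in Q, so the Galois group (C_5) is contained in A_5.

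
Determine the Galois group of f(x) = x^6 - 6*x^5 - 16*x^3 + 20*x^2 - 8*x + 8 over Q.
S_4 (order 24)

The polynomial f is an irreducible sextic over Q, so G = Gal(f/Q) is one of the 16 transitive subgroups 6T1, ..., 6T16 of S_6. The discriminant of f is 6896128098304 = 2626048^2, a perfect square, so G is contained in A_6. The transitive groups of degree 6 contained in A_6 are: A_4 (6T4, order 12), S_4 (6T7, order 24), (C_3 x C_3) : C_4 (6T10, order 36), PSL(2,5) (6T12, order 60), A_6 (6T15, order 360). By Dedekind's theorem, for a prime p not dividing disc(f) the degrees of the irreducible factors of f mod p form the cycle type of an element of G. Factoring f modulo the 79 such primes p <= 421 (skipping 2, 23, 223, which divide the discriminant), each new pattern first appears at: mod 3: f = (x^3 + x^2 + x + 2)(x^3 + 2x^2 + 1), pattern 3+3; mod 5: f = (x^2 + 2)(x^4 + 4x^3 + 3x^2 + x + 4), pattern 4+2; mod 19: f = (x + 3)(x + 9)(x^2 + 7)(x^2 + x + 11), pattern 2+2+1+1; mod 347: f = (x + 94)(x + 160)(x + 179)(x + 265)(x + 341)(x + 343), pattern 1+1+1+1+1+1. No other pattern occurs in this range, so the set of observed cycle types is {3+3, 4+2, 2+2+1+1, 1+1+1+1+1+1}. The candidates containing elements of all these cycle types are S_4 (6T7) of order 24, (C_3 x C_3) : C_4 (6T10) of order 36, A_6 (6T15) of order 360; the others are excluded. The observed types are precisely the cycle types that occur in S_4 (6T7). Each of the other remaining candidates has further cycle types, and by the Chebotarev density theorem the matching factorization patterns would occur for a proportion of primes equal to their share of the group: (C_3 x C_3) : C_4 (6T10) additionally contains elements of type 3+1+1+1 (4 of its 36 elements, about 11% of primes); A_6 (6T15) additionally contains elements of type 5+1, 3+1+1+1 (184 of its 360 elements, about 51% of primes). None of the 79 primes tested shows any such pattern (for each of these groups the chance of that is below 10^-4), which rules them out. Hence G = S_4 (6T7), of order 24.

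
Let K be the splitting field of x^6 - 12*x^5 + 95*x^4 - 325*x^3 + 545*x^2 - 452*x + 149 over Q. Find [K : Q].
The degree of the splitting field over Q equals the order of the Galois group, so first determine the group. The polynomial f is an irreducible sextic over Q, so G = Gal(f/Q) is one of the 16 transitive subgroups 6T1, ..., 6T16 of S_6. The discriminant of f is 2602172265625 = 1613125^2, a perfect square, so G is contained in A_6. The transitive groups of degree 6 contained in A_6 are: A_4 (6T4, order 12), S_4 (6T7, order 24), (C_3 x C_3) : C_4 (6T10, order 36), PSL(2,5) (6T12, order 60), A_6 (6T15, order 360). By Dedekind's theorem, for a prime p not dividing disc(f) the degrees of the irreducible factors of f mod p form the cycle type of an element of G. Factoring f modulo the 19 such primes p <= 73 (skipping 5, 29, which divide the discriminant), each new pattern first appears at: mod 2: f = (x^2 + x + 1)(x^4 + x^3 + x^2 + x + 1), pattern 4+2; mod 11: f = (x^3 + x^2 + 3x + 2)(x^3 + 9x^2 + 6x + 3), pattern 3+3; mod 19: f = (x + 4)(x + 7)(x^2 + 7)(x^2 + 15x + 9), pattern 2+2+1+1; mod 61: f = (x + 16)(x + 23)(x + 51)(x^3 + 20x^2 + 25x + 20), pattern 3+1+1+1. No other pattern occurs in this range, so the set of observed cycle types is {4+2, 3+3, 2+2+1+1, 3+1+1+1}. The candidates containing elements of all these cycle types are (C_3 x C_3) : C_4 (6T10) of order 36, A_6 (6T15) of order 360; the others are excluded. The observed types are precisely the cycle types that occur in (C_3 x C_3) : C_4 (6T10) (apart from the identity). Each of the other remaining candidates has further cycle types, and by the Chebotarev density theorem the matching factorization patterns would occur for a proportion of primes equal to their share of the group: A_6 (6T15) additionally contains elements of type 5+1 (144 of its 360 elements, about 40% of primes). None of the 19 primes tested shows any such pattern (for each of these groups the chance of that is below 10^-4), which rules them out. Hence G = (C_3 x C_3) : C_4 (6T10), of order 36. The Galois group (C_3 x C_3) : C_4 (6T10) has order 36, so the splitting field has degree 36 over Q.

36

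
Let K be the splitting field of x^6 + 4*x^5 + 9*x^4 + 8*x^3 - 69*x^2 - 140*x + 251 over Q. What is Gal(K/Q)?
(C_3 x C_3) : C_4 (also written G36+)

The polynomial f is an irreducible sextic over Q, so G = Gal(f/Q) is one of the 16 transitive subgroups 6T1, ..., 6T16 of S_6. The discriminant of f is 564385546240000 = 23756800^2, a perfect square, so G is contained in A_6. The transitive groups of degree 6 contained in A_6 are: A_4 (6T4, order 12), S_4 (6T7, order 24), (C_3 x C_3) : C_4 (6T10, order 36), PSL(2,5) (6T12, order 60), A_6 (6T15, order 360). By Dedekind's theorem, for a prime p not dividing disc(f) the degrees of the irreducible factors of f mod p form the cycle type of an element of G. Factoring f modulo the 19 such primes p <= 79 (skipping 2, 5, 29, which divide the discriminant), each new pattern first appears at: mod 3: f = (x^2 + 2x + 2)(x^4 + 2x^3 + x + 1), pattern 4+2; mod 11: f = (x^3 + 6x^2 + 8x + 10)(x^3 + 9x^2 + 2x + 2), pattern 3+3; mod 19: f = (x + 15)(x + 17)(x^2 + 13x + 13)(x^2 + 16x + 11), pattern 2+2+1+1; mod 61: f = (x + 6)(x + 39)(x + 53)(x^3 + 28x^2 + 14x + 10), pattern 3+1+1+1. No other pattern occurs in this range, so the set of observed cycle types is {4+2, 3+3, 2+2+1+1, 3+1+1+1}. The candidates containing elements of all these cycle types are (C_3 x C_3) : C_4 (6T10) of order 36, A_6 (6T15) of order 360; the others are excluded. The observed types are precisely the cycle types that occur in (C_3 x C_3) : C_4 (6T10) (apart from the identity). Each of the other remaining candidates has further cycle types, and by the Chebotarev density theorem the matching factorization patterns would occur for a proportion of primes equal to their share of the group: A_6 (6T15) additionally contains elements of type 5+1 (144 of its 360 elements, about 40% of primes). None of the 19 primes tested shows any such pattern (for each of these groups the chance of that is below 10^-4), which rules them out. Hence G = (C_3 x C_3) : C_4 (6T10), of order 36.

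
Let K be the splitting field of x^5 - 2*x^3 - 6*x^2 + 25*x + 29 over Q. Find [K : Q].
120

The degree of the splitting field over Q equals the order of the Galois group, so first determine the group. The polynomial f is an irreducible quintic over Q, so G = Gal(f/Q) is a transitive subgroup of S_5: one of C_5 (5T1, order 5), D_5 (5T2, order 10), F_20 (5T3, order 20), A_5 (5T4, order 60) or S_5 (5T5, order 120). The discriminant of f is 6973049989, which is not a perfect square, so G is not contained in A_5. The transitive groups of degree 5 not contained in A_5 are: F_20 (5T3, order 20), S_5 (5T5, order 120). By Dedekind's theorem, for a prime p not dividing disc(f) the degrees of the irreducible factors of f mod p form the cycle type of an element of G. Factoring f modulo the first such prime p = 2, each new pattern first appears at: mod 2: f = (x^2 + x + 1)(x^3 + x^2 + 1), pattern 3+2. No other pattern occurs in this range, so the set of observed cycle types is {3+2}. Among the candidates above, the only group containing elements of all these cycle types is S_5 (5T5) — F_20 (5T3) lacks at least one of them. Hence G = S_5 (5T5), of order 120. The Galois group S_5 (5T5) has order 120, so the splitting field has degree 120 over Q.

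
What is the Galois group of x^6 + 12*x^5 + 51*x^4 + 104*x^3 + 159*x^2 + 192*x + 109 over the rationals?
S_3, S_3 acting on 6 points

The polynomial f is an irreducible sextic over Q, so G = Gal(f/Q) is one of the 16 transitive subgroups 6T1, ..., 6T16 of S_6. The discriminant of f is -10352033280000, which is not a perfect square, so G is not contained in A_6. The transitive groups of degree 6 not contained in A_6 are: C_6 (6T1, order 6), S_3 (6T2, order 6), D_6 (6T3, order 12), C_3 x S_3 (6T5, order 18), A_4 x C_2 (6T6, order 24), S_4 (6T8, order 24), S_3 x S_3 (6T9, order 36), S_4 x C_2 (6T11, order 48), (S_3 x S_3) : C_2 (6T13, order 72), PGL(2,5) (6T14, order 120), S_6 (6T16, order 720). By Dedekind's theorem, for a prime p not dividing disc(f) the degrees of the irreducible factors of f mod p form the cycle type of an element of G. Factoring f modulo the 23 such primes p <= 103 (skipping 2, 3, 5, 43, which divide the discriminant), each new pattern first appears at: mod 7: f = (x^3 + x^2 + 2x + 6)(x^3 + 4x^2 + 3x + 3), pattern 3+3; mod 11: f = (x^2 + 7x + 2)(x^2 + 8x + 6)(x^2 + 8x + 10), pattern 2+2+2; mod 31: f = (x + 4)(x + 5)(x + 7)(x + 8)(x + 24)(x + 26), pattern 1+1+1+1+1+1. No other pattern occurs in this range, so the set of observed cycle types is {3+3, 2+2+2, 1+1+1+1+1+1}. The candidates containing elements of all these cycle types are C_6 (6T1) of order 6, S_3 (6T2) of order 6, D_6 (6T3) of order 12, C_3 x S_3 (6T5) of order 18, A_4 x C_2 (6T6) of order 24, S_4 (6T8) of order 24, S_3 x S_3 (6T9) of order 36, S_4 x C_2 (6T11) of order 48, (S_3 x S_3) : C_2 (6T13) of order 72, PGL(2,5) (6T14) of order 120, S_6 (6T16) of order 720; the others are excluded. The observed types are precisely the cycle types that occur in S_3 (6T2). Each of the other remaining candidates has further cycle types, and by the Chebotarev density theorem the matching factorization patterns would occur for a proportion of primes equal to their share of the group: C_6 (6T1) additionally contains elements of type 6 (2 of its 6 elements, about 33% of primes); D_6 (6T3) additionally contains elements of type 6, 2+2+1+1 (5 of its 12 elements, about 42% of primes); C_3 x S_3 (6T5) additionally contains elements of type 6, 3+1+1+1 (10 of its 18 elements, about 56% of primes); A_4 x C_2 (6T6) additionally contains elements of type 6, 2+2+1+1, 2+1+1+1+1 (14 of its 24 elements, about 58% of primes); S_4 (6T8) additionally contains elements of type 4+1+1, 2+2+1+1 (9 of its 24 elements, about 38% of primes); S_3 x S_3 (6T9) additionally contains elements of type 6, 3+1+1+1, 2+2+1+1 (25 of its 36 elements, about 69% of primes); S_4 x C_2 (6T11) additionally contains elements of type 6, 4+2, 4+1+1, 2+2+1+1, 2+1+1+1+1 (32 of its 48 elements, about 67% of primes); (S_3 x S_3) : C_2 (6T13) additionally contains elements of type 6, 4+2, 3+2+1, 3+1+1+1, 2+2+1+1, 2+1+1+1+1 (61 of its 72 elements, about 85% of primes); PGL(2,5) (6T14) additionally contains elements of type 6, 5+1, 4+1+1, 2+2+1+1 (89 of its 120 elements, about 74% of primes); S_6 (6T16) additionally contains elements of type 6, 5+1, 4+2, 4+1+1, 3+2+1, 3+1+1+1, 2+2+1+1, 2+1+1+1+1 (664 of its 720 elements, about 92% of primes). None of the 23 primes tested shows any such pattern (for each of these groups the chance of that is below 10^-4), which rules them out. Hence G = S_3 (6T2), of order 6.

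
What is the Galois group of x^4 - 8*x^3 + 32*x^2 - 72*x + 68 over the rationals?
The polynomial is an irreducible quartic over Q and its discriminant is 200704 = 448^2, a perfect square, so the Galois group is contained in A_4. The resolvent cubic y^3 - 32*y^2 + 304*y - 832 is irreducible over Q. An irreducible resolvent with square discriminant gives A_4.

A_4 (order 12)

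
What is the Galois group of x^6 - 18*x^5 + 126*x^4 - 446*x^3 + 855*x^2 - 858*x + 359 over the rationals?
A_4 x C_2 (order 24)

The polynomial f is an irreducible sextic over Q, so G = Gal(f/Q) is one of the 16 transitive subgroups 6T1, ..., 6T16 of S_6. The discriminant of f is -151585344, which is not a perfect square, so G is not contained in A_6. The transitive groups of degree 6 not contained in A_6 are: C_6 (6T1, order 6), S_3 (6T2, order 6), D_6 (6T3, order 12), C_3 x S_3 (6T5, order 18), A_4 x C_2 (6T6, order 24), S_4 (6T8, order 24), S_3 x S_3 (6T9, order 36), S_4 x C_2 (6T11, order 48), (S_3 x S_3) : C_2 (6T13, order 72), PGL(2,5) (6T14, order 120), S_6 (6T16, order 720). By Dedekind's theorem, for a prime p not dividing disc(f) the degrees of the irreducible factors of f mod p form the cycle type of an element of G. Factoring f modulo the 33 such primes p <= 151 (skipping 2, 3, 19, which divide the discriminant), each new pattern first appears at: mod 5: f = (x^3 + 2x + 1)(x^3 + 2x^2 + 4x + 4), pattern 3+3; mod 7: f = (x^6 + 3x^5 + 2x^3 + x^2 + 3x + 2), pattern 6; mod 17: f = (x + 9)(x + 13)(x^2 + 3x + 10)(x^2 + 8x + 5), pattern 2+2+1+1; mod 71: f = (x^2 + 5x + 64)(x^2 + 15x + 48)(x^2 + 33x + 60), pattern 2+2+2; mod 107: f = (x + 12)(x + 40)(x + 76)(x + 88)(x^2 + 87x + 92), pattern 2+1+1+1+1. No other pattern occurs in this range, so the set of observed cycle types is {3+3, 6, 2+2+1+1, 2+2+2, 2+1+1+1+1}. The candidates containing elements of all these cycle types are A_4 x C_2 (6T6) of order 24, S_4 x C_2 (6T11) of order 48, (S_3 x S_3) : C_2 (6T13) of order 72, S_6 (6T16) of order 720; the others are excluded. The observed types are precisely the cycle types that occur in A_4 x C_2 (6T6) (apart from the identity). Each of the other remaining candidates has further cycle types, and by the Chebotarev density theorem the matching factorization patterns would occur for a proportion of primes equal to their share of the group: S_4 x C_2 (6T11) additionally contains elements of type 4+2, 4+1+1 (12 of its 48 elements, about 25% of primes); (S_3 x S_3) : C_2 (6T13) additionally contains elements of type 4+2, 3+2+1, 3+1+1+1 (34 of its 72 elements, about 47% of primes); S_6 (6T16) additionally contains elements of type 5+1, 4+2, 4+1+1, 3+2+1, 3+1+1+1 (484 of its 720 elements, about 67% of primes). None of the 33 primes tested shows any such pattern (for each of these groups the chance of that is below 10^-4), which rules them out. Hence G = A_4 x C_2 (6T6), of order 24.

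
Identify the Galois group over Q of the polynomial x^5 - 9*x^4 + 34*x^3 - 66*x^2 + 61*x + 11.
D_5 (also written D5)

The polynomial f is an irreducible quintic over Q, so G = Gal(f/Q) is a transitive subgroup of S_5: one of C_5 (5T1, order 5), D_5 (5T2, order 10), F_20 (5T3, order 20), A_5 (5T4, order 60) or S_5 (5T5, order 120). The discriminant of f is 2316304384 = 48128^2, a perfect square, so G is contained in A_5. The transitive groups of degree 5 contained in A_5 are: C_5 (5T1, order 5), D_5 (5T2, order 10), A_5 (5T4, order 60). By Dedekind's theorem, for a prime p not dividing disc(f) the degrees of the irreducible factors of f mod p form the cycle type of an element of G. Factoring f modulo the 23 such primes p <= 97 (skipping 2, 47, which divide the discriminant), each new pattern first appears at: mod 3: f = (x^5 + x^3 + x + 2), pattern 5; mod 5: f = (x + 1)(x^2 + 2x + 4)(x^2 + 3x + 4), pattern 2+2+1; mod 83: f = (x + 3)(x + 23)(x + 29)(x + 45)(x + 57), pattern 1+1+1+1+1. No other pattern occurs in this range, so the set of observed cycle types is {5, 2+2+1, 1+1+1+1+1}. The candidates containing elements of all these cycle types are D_5 (5T2) of order 10, A_5 (5T4) of order 60; the others are excluded. The observed types are precisely the cycle types that occur in D_5 (5T2). Each of the other remaining candidates has further cycle types, and by the Chebotarev density theorem the matching factorization patterns would occur for a proportion of primes equal to their share of the group: A_5 (5T4) additionally contains elements of type 3+1+1 (20 of its 60 elements, about 33% of primes). None of the 23 primes tested shows any such pattern (for each of these groups the chance of that is below 10^-4), which rules them out. Hence G = D_5 (5T2), of order 10.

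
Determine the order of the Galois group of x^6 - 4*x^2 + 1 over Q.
The degree of the splitting field over Q equals the order of the Galois group, so first determine the group. The polynomial f is an irreducible sextic over Q, so G = Gal(f/Q) is one of the 16 transitive subgroups 6T1, ..., 6T16 of S_6. The discriminant of f is -3356224, which is not a perfect square, so G is not contained in A_6. The transitive groups of degree 6 not contained in A_6 are: C_6 (6T1, order 6), S_3 (6T2, order 6), D_6 (6T3, order 12), C_3 x S_3 (6T5, order 18), A_4 x C_2 (6T6, order 24), S_4 (6T8, order 24), S_3 x S_3 (6T9, order 36), S_4 x C_2 (6T11, order 48), (S_3 x S_3) : C_2 (6T13, order 72), PGL(2,5) (6T14, order 120), S_6 (6T16, order 720). By Dedekind's theorem, for a prime p not dividing disc(f) the degrees of the irreducible factors of f mod p form the cycle type of an element of G. Factoring f modulo the 67 such primes p <= 347 (skipping 2, 229, which divide the discriminant), each new pattern first appears at: mod 3: f = (x^6 + 2x^2 + 1), pattern 6; mod 5: f = (x^3 + 2x^2 + 2x + 2)(x^3 + 3x^2 + 2x + 3), pattern 3+3; mod 7: f = (x + 2)(x + 5)(x^4 + 4x^2 + 5), pattern 4+1+1; mod 13: f = (x^2 + 5)(x^4 + 8x^2 + 8), pattern 4+2; mod 23: f = (x^2 + 12)(x^2 + 5x + 18)(x^2 + 18x + 18), pattern 2+2+2; mod 29: f = (x + 10)(x + 19)(x^2 + x + 7)(x^2 + 28x + 7), pattern 2+2+1+1; mod 193: f = (x + 6)(x + 44)(x + 94)(x + 99)(x + 149)(x + 187), pattern 1+1+1+1+1+1; mod 347: f = (x + 3)(x + 151)(x + 196)(x + 344)(x^2 + 255), pattern 2+1+1+1+1. No other pattern occurs in this range, so the set of observed cycle types is {6, 3+3, 4+1+1, 4+2, 2+2+2, 2+2+1+1, 1+1+1+1+1+1, 2+1+1+1+1}. The candidates containing elements of all these cycle types are S_4 x C_2 (6T11) of order 48, S_6 (6T16) of order 720; the others are excluded. The observed types are precisely the cycle types that occur in S_4 x C_2 (6T11). Each of the other remaining candidates has further cycle types, and by the Chebotarev density theorem the matching factorization patterns would occur for a proportion of primes equal to their share of the group: S_6 (6T16) additionally contains elements of type 5+1, 3+2+1, 3+1+1+1 (304 of its 720 elements, about 42% of primes). None of the 67 primes tested shows any such pattern (for each of these groups the chance of that is below 10^-4), which rules them out. Hence G = S_4 x C_2 (6T11), of order 48. The Galois group S_4 x C_2 (6T11) has order 48, so the splitting field has degree 48 over Q.

48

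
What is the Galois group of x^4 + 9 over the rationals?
V_4 (also written V4)

The polynomial is an irreducible quartic over Q and its discriminant is 186624 = 432^2, a perfect square, so the Galois group is contained in A_4. The resolvent cubic y^3 - 36*y splits completely over Q, which gives the Klein four-group V_4.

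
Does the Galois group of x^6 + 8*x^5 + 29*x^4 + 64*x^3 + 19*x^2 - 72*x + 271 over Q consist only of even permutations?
Yes

The polynomial is irreducible of degree 6 over Q. Its discriminant is 564385546240000 = 23756800^2, a perfect square. A Galois group lies in the alternating group exactly when the discriminant is a square in Q, so the Galois group ((C_3 x C_3) : C_4) is contained in A_6.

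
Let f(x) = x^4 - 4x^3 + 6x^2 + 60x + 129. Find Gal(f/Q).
A_4 (also written A4)

The polynomial is an irreducible quartic over Q and its discriminant is 1358954496 = 36864^2, a perfect square, so the Galois group is contained in A_4. The resolvent cubic y^3 - 6*y^2 - 756*y - 2568 is irreducible over Q. An irreducible resolvent with square discriminant gives A_4.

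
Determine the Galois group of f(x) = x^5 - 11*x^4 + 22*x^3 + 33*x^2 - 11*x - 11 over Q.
C_5, the cyclic group of order 5

The polynomial f is an irreducible quintic over Q, so G = Gal(f/Q) is a transitive subgroup of S_5: one of C_5 (5T1, order 5), D_5 (5T2, order 10), F_20 (5T3, order 20), A_5 (5T4, order 60) or S_5 (5T5, order 120). The discriminant of f is 14320669561 = 119669^2, a perfect square, so G is contained in A_5. The transitive groups of degree 5 contained in A_5 are: C_5 (5T1, order 5), D_5 (5T2, order 10), A_5 (5T4, order 60). By Dedekind's theorem, for a prime p not dividing disc(f) the degrees of the irreducible factors of f mod p form the cycle type of an element of G. Factoring f modulo the 14 such primes p <= 59 (skipping 11, 23, 43, which divide the discriminant), each new pattern first appears at: mod 2: f = (x^5 + x^4 + x^2 + x + 1), pattern 5. No other pattern occurs in this range, so the set of observed cycle types is {5}. The candidates containing elements of all these cycle types are C_5 (5T1) of order 5, D_5 (5T2) of order 10, A_5 (5T4) of order 60; the others are excluded. The observed types are precisely the cycle types that occur in C_5 (5T1) (apart from the identity). Each of the other remaining candidates has further cycle types, and by the Chebotarev density theorem the matching factorization patterns would occur for a proportion of primes equal to their share of the group: D_5 (5T2) additionally contains elements of type 2+2+1 (5 of its 10 elements, about 50% of primes); A_5 (5T4) additionally contains elements of type 3+1+1, 2+2+1 (35 of its 60 elements, about 58% of primes). None of the 14 primes tested shows any such pattern (for each of these groups the chance of that is below 10^-4), which rules them out. Hence G = C_5 (5T1), of order 5.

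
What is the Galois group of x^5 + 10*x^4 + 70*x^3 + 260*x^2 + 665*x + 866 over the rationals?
F_20 (also written F20)

The polynomial f is an irreducible quintic over Q, so G = Gal(f/Q) is a transitive subgroup of S_5: one of C_5 (5T1, order 5), D_5 (5T2, order 10), F_20 (5T3, order 20), A_5 (5T4, order 60) or S_5 (5T5, order 120). The discriminant of f is 5374771200000, which is not a perfect square, so G is not contained in A_5. The transitive groups of degree 5 not contained in A_5 are: F_20 (5T3, order 20), S_5 (5T5, order 120). By Dedekind's theorem, for a prime p not dividing disc(f) the degrees of the irreducible factors of f mod p form the cycle type of an element of G. Factoring f modulo the 18 such primes p <= 73 (skipping 2, 3, 5, which divide the discriminant), each new pattern first appears at: mod 7: f = (x + 3)(x^4 + x + 4), pattern 4+1; mod 11: f = (x + 5)(x^2 + 6x + 1)(x^2 + 10x + 6), pattern 2+2+1; mod 19: f = (x^5 + 10x^4 + 13x^3 + 13x^2 + 11), pattern 5. No other pattern occurs in this range, so the set of observed cycle types is {4+1, 2+2+1, 5}. The candidates containing elements of all these cycle types are F_20 (5T3) of order 20, S_5 (5T5) of order 120; the others are excluded. The observed types are precisely the cycle types that occur in F_20 (5T3) (apart from the identity). Each of the other remaining candidates has further cycle types, and by the Chebotarev density theorem the matching factorization patterns would occur for a proportion of primes equal to their share of the group: S_5 (5T5) additionally contains elements of type 3+2, 3+1+1, 2+1+1+1 (50 of its 120 elements, about 42% of primes). None of the 18 primes tested shows any such pattern (for each of these groups the chance of that is below 10^-4), which rules them out. Hence G = F_20 (5T3), of order 20.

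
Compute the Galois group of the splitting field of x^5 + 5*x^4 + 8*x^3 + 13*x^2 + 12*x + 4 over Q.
S_5 (also written S5)

The polynomial f is an irreducible quintic over Q, so G = Gal(f/Q) is a transitive subgroup of S_5: one of C_5 (5T1, order 5), D_5 (5T2, order 10), F_20 (5T3, order 20), A_5 (5T4, order 60) or S_5 (5T5, order 120). The discriminant of f is 734464, which is not a perfect square, so G is not contained in A_5. The transitive groups of degree 5 not contained in A_5 are: F_20 (5T3, order 20), S_5 (5T5, order 120). By Dedekind's theorem, for a prime p not dividing disc(f) the degrees of the irreducible factors of f mod p form the cycle type of an element of G. Factoring f modulo the 3 such primes p <= 7 (skipping 2, which divides the discriminant), each new pattern first appears at: mod 3: f = (x^5 + 2x^4 + 2x^3 + x^2 + 1), pattern 5; mod 7: f = (x^2 + 5x + 5)(x^3 + 3x + 5), pattern 3+2. No other pattern occurs in this range, so the set of observed cycle types is {5, 3+2}. Among the candidates above, the only group containing elements of all these cycle types is S_5 (5T5) — F_20 (5T3) lacks at least one of them. Hence G = S_5 (5T5), of order 120.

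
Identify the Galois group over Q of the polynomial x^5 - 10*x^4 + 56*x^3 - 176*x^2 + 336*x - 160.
The polynomial f is an irreducible quintic over Q, so G = Gal(f/Q) is a transitive subgroup of S_5: one of C_5 (5T1, order 5), D_5 (5T2, order 10), F_20 (5T3, order 20), A_5 (5T4, order 60) or S_5 (5T5, order 120). The discriminant of f is 976299753472, which is not a perfect square, so G is not contained in A_5. The transitive groups of degree 5 not contained in A_5 are: F_20 (5T3, order 20), S_5 (5T5, order 120). By Dedekind's theorem, for a prime p not dividing disc(f) the degrees of the irreducible factors of f mod p form the cycle type of an element of G. Factoring f modulo the 5 such primes p <= 13 (skipping 2, which divides the discriminant), each new pattern first appears at: mod 3: f = (x^5 + 2x^4 + 2x^3 + x^2 + 2), pattern 5; mod 5: f = (x)(x^4 + x^2 + 4x + 1), pattern 4+1; mod 13: f = (x + 3)(x + 9)(x^3 + 4x^2 + 7x + 9), pattern 3+1+1. No other pattern occurs in this range, so the set of observed cycle types is {5, 4+1, 3+1+1}. Among the candidates above, the only group containing elements of all these cycle types is S_5 (5T5) — F_20 (5T3) lacks at least one of them. Hence G = S_5 (5T5), of order 120.

S_5 (also written S5)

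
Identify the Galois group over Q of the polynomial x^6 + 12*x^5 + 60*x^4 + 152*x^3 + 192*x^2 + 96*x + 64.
The polynomial f is an irreducible sextic over Q, so G = Gal(f/Q) is one of the 16 transitive subgroups 6T1, ..., 6T16 of S_6. The discriminant of f is -21134460321792, which is not a perfect square, so G is not contained in A_6. The transitive groups of degree 6 not contained in A_6 are: C_6 (6T1, order 6), S_3 (6T2, order 6), D_6 (6T3, order 12), C_3 x S_3 (6T5, order 18), A_4 x C_2 (6T6, order 24), S_4 (6T8, order 24), S_3 x S_3 (6T9, order 36), S_4 x C_2 (6T11, order 48), (S_3 x S_3) : C_2 (6T13, order 72), PGL(2,5) (6T14, order 120), S_6 (6T16, order 720). By Dedekind's theorem, for a prime p not dividing disc(f) the degrees of the irreducible factors of f mod p form the cycle type of an element of G. Factoring f modulo the 37 such primes p <= 167 (skipping 2, 3, which divide the discriminant), each new pattern first appears at: mod 5: f = (x^6 + 2x^5 + 2x^3 + 2x^2 + x + 4), pattern 6; mod 7: f = (x^3 + 6x^2 + 5x + 3)(x^3 + 6x^2 + 5x + 5), pattern 3+3; mod 17: f = (x^2 + x + 2)(x^2 + 13x + 9)(x^2 + 15x + 13), pattern 2+2+2; mod 19: f = (x + 1)(x + 10)(x + 12)(x + 14)(x + 15)(x + 17), pattern 1+1+1+1+1+1. No other pattern occurs in this range, so the set of observed cycle types is {6, 3+3, 2+2+2, 1+1+1+1+1+1}. The candidates containing elements of all these cycle types are C_6 (6T1) of order 6, D_6 (6T3) of order 12, C_3 x S_3 (6T5) of order 18, A_4 x C_2 (6T6) of order 24, S_3 x S_3 (6T9) of order 36, S_4 x C_2 (6T11) of order 48, (S_3 x S_3) : C_2 (6T13) of order 72, PGL(2,5) (6T14) of order 120, S_6 (6T16) of order 720; the others are excluded. The observed types are precisely the cycle types that occur in C_6 (6T1). Each of the other remaining candidates has further cycle types, and by the Chebotarev density theorem the matching factorization patterns would occur for a proportion of primes equal to their share of the group: D_6 (6T3) additionally contains elements of type 2+2+1+1 (3 of its 12 elements, about 25% of primes); C_3 x S_3 (6T5) additionally contains elements of type 3+1+1+1 (4 of its 18 elements, about 22% of primes); A_4 x C_2 (6T6) additionally contains elements of type 2+2+1+1, 2+1+1+1+1 (6 of its 24 elements, about 25% of primes); S_3 x S_3 (6T9) additionally contains elements of type 3+1+1+1, 2+2+1+1 (13 of its 36 elements, about 36% of primes); S_4 x C_2 (6T11) additionally contains elements of type 4+2, 4+1+1, 2+2+1+1, 2+1+1+1+1 (24 of its 48 elements, about 50% of primes); (S_3 x S_3) : C_2 (6T13) additionally contains elements of type 4+2, 3+2+1, 3+1+1+1, 2+2+1+1, 2+1+1+1+1 (49 of its 72 elements, about 68% of primes); PGL(2,5) (6T14) additionally contains elements of type 5+1, 4+1+1, 2+2+1+1 (69 of its 120 elements, about 58% of primes); S_6 (6T16) additionally contains elements of type 5+1, 4+2, 4+1+1, 3+2+1, 3+1+1+1, 2+2+1+1, 2+1+1+1+1 (544 of its 720 elements, about 76% of primes). None of the 37 primes tested shows any such pattern (for each of these groups the chance of that is below 10^-4), which rules them out. Hence G = C_6 (6T1), of order 6.

C_6 (also written C6)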